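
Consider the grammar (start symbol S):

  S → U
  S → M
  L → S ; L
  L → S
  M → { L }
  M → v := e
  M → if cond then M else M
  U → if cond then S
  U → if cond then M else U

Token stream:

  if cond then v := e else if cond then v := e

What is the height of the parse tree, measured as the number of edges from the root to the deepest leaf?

[S [U if cond then [M v := e] else [U if cond then [S [M v := e]]]]]

5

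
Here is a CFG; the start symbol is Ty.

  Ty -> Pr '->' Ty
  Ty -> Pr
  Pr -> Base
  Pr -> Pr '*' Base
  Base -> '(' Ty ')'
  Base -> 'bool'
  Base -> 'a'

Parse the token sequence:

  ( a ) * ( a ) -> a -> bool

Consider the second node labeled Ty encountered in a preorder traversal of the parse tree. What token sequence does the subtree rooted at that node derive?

[Ty [Pr [Pr [Base ( [Ty [Pr [Base a]]] )]] * [Base ( [Ty [Pr [Base a]]] )]] -> [Ty [Pr [Base a]] -> [Ty [Pr [Base bool]]]]]

a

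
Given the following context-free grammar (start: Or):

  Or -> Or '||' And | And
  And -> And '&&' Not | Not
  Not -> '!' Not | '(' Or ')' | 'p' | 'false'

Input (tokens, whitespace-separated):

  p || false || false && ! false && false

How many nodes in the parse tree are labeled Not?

[Or [Or [Or [And [Not p]]] || [And [Not false]]] || [And [And [And [Not false]] && [Not ! [Not false]]] && [Not false]]]

6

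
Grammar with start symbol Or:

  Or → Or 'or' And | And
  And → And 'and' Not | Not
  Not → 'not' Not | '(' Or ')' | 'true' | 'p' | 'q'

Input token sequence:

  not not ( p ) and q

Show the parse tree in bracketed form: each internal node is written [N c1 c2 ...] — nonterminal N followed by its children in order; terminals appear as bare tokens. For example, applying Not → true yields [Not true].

[Or [And [And [Not not [Not not [Not ( [Or [And [Not p]]] )]]]] and [Not q]]]

Or
And
And and Not
Not and Not
not Not and Not
not not Not and Not
not not ( Or ) and Not
not not ( And ) and Not
not not ( Not ) and Not
not not ( p ) and Not
not not ( p ) and q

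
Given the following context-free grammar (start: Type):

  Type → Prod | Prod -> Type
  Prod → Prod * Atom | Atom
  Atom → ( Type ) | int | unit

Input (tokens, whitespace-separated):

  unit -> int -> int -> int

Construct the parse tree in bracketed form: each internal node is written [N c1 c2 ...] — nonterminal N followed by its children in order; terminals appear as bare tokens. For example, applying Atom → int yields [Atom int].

[Type [Prod [Atom unit]] -> [Type [Prod [Atom int]] -> [Type [Prod [Atom int]] -> [Type [Prod [Atom int]]]]]]

Type
Prod -> Type
Atom -> Type
unit -> Type
unit -> Prod -> Type
unit -> Atom -> Type
unit -> int -> Type
unit -> int -> Prod -> Type
unit -> int -> Atom -> Type
unit -> int -> int -> Type
unit -> int -> int -> Prod
unit -> int -> int -> Atom
unit -> int -> int -> int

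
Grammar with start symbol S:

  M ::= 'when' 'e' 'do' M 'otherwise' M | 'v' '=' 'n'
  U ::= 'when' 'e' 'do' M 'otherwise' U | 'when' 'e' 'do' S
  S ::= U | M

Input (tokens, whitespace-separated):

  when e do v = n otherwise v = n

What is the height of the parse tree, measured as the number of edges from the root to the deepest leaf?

3

[S [M when e do [M v = n] otherwise [M v = n]]]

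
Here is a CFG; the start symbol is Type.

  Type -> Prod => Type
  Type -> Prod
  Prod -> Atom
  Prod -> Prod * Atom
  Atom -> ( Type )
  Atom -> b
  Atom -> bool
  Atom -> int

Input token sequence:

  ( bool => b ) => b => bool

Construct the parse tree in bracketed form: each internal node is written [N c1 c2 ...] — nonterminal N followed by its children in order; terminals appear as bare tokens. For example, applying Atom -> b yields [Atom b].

[Type [Prod [Atom ( [Type [Prod [Atom bool]] => [Type [Prod [Atom b]]]] )]] => [Type [Prod [Atom b]] => [Type [Prod [Atom bool]]]]]

Type
Prod => Type
Atom => Type
( Type ) => Type
( Prod => Type ) => Type
( Atom => Type ) => Type
( bool => Type ) => Type
( bool => Prod ) => Type
( bool => Atom ) => Type
( bool => b ) => Type
( bool => b ) => Prod => Type
( bool => b ) => Atom => Type
( bool => b ) => b => Type
( bool => b ) => b => Prod
( bool => b ) => b => Atom
( bool => b ) => b => bool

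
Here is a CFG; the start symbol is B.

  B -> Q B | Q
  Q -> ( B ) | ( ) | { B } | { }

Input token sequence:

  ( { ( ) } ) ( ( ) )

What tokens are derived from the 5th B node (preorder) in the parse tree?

( )

[B [Q ( [B [Q { [B [Q ( )]] }]] )] [B [Q ( [B [Q ( )]] )]]]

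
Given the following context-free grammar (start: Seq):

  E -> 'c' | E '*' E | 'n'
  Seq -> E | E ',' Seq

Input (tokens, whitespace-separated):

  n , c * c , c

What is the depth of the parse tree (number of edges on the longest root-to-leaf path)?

[Seq [E n] , [Seq [E [E c] * [E c]] , [Seq [E c]]]]

4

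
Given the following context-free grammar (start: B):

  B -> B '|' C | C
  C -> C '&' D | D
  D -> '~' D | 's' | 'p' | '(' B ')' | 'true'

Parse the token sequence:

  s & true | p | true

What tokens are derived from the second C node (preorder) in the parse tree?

s

[B [B [B [C [C [D s]] & [D true]]] | [C [D p]]] | [C [D true]]]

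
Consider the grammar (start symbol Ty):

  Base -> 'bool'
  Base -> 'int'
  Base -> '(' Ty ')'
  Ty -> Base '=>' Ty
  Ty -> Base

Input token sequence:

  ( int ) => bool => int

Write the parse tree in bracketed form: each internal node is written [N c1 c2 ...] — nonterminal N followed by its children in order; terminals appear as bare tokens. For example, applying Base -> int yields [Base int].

Ty
Base => Ty
( Ty ) => Ty
( Base ) => Ty
( int ) => Ty
( int ) => Base => Ty
( int ) => bool => Ty
( int ) => bool => Base
( int ) => bool => int

[Ty [Base ( [Ty [Base int]] )] => [Ty [Base bool] => [Ty [Base int]]]]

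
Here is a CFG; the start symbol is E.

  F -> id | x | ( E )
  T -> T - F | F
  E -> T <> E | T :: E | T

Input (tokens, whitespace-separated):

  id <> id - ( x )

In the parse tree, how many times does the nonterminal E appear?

3

[E [T [F id]] <> [E [T [T [F id]] - [F ( [E [T [F x]]] )]]]]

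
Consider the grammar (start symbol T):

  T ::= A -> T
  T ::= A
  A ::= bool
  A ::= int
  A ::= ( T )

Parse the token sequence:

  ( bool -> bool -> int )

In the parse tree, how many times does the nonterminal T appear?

4

[T [A ( [T [A bool] -> [T [A bool] -> [T [A int]]]] )]]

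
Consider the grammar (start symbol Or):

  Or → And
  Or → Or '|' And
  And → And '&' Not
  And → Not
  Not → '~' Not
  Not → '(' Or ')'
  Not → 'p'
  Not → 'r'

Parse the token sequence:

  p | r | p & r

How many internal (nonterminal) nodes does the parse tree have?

11

[Or [Or [Or [And [Not p]]] | [And [Not r]]] | [And [And [Not p]] & [Not r]]]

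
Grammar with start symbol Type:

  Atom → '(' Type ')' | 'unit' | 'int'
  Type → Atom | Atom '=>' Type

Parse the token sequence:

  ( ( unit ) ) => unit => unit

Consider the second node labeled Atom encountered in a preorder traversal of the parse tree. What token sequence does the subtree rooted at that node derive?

[Type [Atom ( [Type [Atom ( [Type [Atom unit]] )]] )] => [Type [Atom unit] => [Type [Atom unit]]]]

( unit )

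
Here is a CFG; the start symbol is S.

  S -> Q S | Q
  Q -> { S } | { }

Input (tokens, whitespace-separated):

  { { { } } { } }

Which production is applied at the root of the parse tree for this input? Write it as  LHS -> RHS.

[S [Q { [S [Q { [S [Q { }]] }] [S [Q { }]]] }]]

S -> Q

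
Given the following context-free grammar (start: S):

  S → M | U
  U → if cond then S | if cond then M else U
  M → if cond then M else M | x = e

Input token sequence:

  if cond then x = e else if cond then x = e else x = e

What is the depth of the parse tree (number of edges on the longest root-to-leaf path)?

4

[S [M if cond then [M x = e] else [M if cond then [M x = e] else [M x = e]]]]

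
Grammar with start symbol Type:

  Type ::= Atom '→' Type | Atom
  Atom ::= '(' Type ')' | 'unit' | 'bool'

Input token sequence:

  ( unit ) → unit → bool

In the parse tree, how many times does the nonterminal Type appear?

4

[Type [Atom ( [Type [Atom unit]] )] → [Type [Atom unit] → [Type [Atom bool]]]]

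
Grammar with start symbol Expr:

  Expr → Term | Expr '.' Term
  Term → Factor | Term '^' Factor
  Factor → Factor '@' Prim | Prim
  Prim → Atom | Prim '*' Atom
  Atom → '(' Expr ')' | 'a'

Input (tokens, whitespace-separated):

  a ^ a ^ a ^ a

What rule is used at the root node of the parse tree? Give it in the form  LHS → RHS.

Expr → Term

[Expr [Term [Term [Term [Term [Factor [Prim [Atom a]]]] ^ [Factor [Prim [Atom a]]]] ^ [Factor [Prim [Atom a]]]] ^ [Factor [Prim [Atom a]]]]]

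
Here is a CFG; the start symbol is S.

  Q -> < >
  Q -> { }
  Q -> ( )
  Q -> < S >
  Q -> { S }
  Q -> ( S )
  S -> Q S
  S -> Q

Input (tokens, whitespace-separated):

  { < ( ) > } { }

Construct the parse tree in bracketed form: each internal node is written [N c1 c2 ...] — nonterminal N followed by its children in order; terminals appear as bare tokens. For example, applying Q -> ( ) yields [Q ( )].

[S [Q { [S [Q < [S [Q ( )]] >]] }] [S [Q { }]]]

S
Q S
{ S } S
{ Q } S
{ < S > } S
{ < Q > } S
{ < ( ) > } S
{ < ( ) > } Q
{ < ( ) > } { }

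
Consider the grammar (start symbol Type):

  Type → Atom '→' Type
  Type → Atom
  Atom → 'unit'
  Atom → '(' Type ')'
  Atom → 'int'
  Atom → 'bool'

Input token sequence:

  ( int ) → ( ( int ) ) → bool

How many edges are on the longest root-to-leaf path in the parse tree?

7

[Type [Atom ( [Type [Atom int]] )] → [Type [Atom ( [Type [Atom ( [Type [Atom int]] )]] )] → [Type [Atom bool]]]]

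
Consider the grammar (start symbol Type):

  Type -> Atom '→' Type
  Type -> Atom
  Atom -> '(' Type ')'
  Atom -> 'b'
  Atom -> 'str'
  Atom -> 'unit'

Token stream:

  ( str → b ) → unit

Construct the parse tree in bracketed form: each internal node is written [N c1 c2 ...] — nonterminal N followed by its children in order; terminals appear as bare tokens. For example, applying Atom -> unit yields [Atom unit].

Type
Atom → Type
( Type ) → Type
( Atom → Type ) → Type
( str → Type ) → Type
( str → Atom ) → Type
( str → b ) → Type
( str → b ) → Atom
( str → b ) → unit

[Type [Atom ( [Type [Atom str] → [Type [Atom b]]] )] → [Type [Atom unit]]]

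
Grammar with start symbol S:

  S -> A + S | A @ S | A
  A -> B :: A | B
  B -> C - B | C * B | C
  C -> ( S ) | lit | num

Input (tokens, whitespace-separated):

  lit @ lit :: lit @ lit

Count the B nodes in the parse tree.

[S [A [B [C lit]]] @ [S [A [B [C lit]] :: [A [B [C lit]]]] @ [S [A [B [C lit]]]]]]

4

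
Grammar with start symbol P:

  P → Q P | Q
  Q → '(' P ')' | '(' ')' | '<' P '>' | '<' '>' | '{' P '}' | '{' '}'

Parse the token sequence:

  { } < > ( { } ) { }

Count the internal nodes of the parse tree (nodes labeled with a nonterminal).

[P [Q { }] [P [Q < >] [P [Q ( [P [Q { }]] )] [P [Q { }]]]]]

10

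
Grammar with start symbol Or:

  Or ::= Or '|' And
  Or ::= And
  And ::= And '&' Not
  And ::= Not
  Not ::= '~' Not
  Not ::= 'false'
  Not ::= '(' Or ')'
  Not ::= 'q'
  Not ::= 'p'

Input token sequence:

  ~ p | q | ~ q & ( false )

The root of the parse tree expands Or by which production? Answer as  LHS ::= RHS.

Or ::= Or '|' And

[Or [Or [Or [And [Not ~ [Not p]]]] | [And [Not q]]] | [And [And [Not ~ [Not q]]] & [Not ( [Or [And [Not false]]] )]]]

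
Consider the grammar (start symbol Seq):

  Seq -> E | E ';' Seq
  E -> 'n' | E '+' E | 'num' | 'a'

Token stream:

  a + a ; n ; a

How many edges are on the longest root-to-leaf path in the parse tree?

4

[Seq [E [E a] + [E a]] ; [Seq [E n] ; [Seq [E a]]]]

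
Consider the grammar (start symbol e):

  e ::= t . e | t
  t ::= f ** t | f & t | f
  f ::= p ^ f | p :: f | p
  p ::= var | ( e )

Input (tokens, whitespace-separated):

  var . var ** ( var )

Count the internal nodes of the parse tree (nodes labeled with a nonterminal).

[e [t [f [p var]]] . [e [t [f [p var]] ** [t [f [p ( [e [t [f [p var]]]] )]]]]]]

15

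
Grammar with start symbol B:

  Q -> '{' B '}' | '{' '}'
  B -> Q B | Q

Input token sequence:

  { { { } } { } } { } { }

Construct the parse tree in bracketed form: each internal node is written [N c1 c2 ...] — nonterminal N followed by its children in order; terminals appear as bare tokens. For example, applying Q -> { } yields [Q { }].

B
Q B
{ B } B
{ Q B } B
{ { B } B } B
{ { Q } B } B
{ { { } } B } B
{ { { } } Q } B
{ { { } } { } } B
{ { { } } { } } Q B
{ { { } } { } } { } B
{ { { } } { } } { } Q
{ { { } } { } } { } { }

[B [Q { [B [Q { [B [Q { }]] }] [B [Q { }]]] }] [B [Q { }] [B [Q { }]]]]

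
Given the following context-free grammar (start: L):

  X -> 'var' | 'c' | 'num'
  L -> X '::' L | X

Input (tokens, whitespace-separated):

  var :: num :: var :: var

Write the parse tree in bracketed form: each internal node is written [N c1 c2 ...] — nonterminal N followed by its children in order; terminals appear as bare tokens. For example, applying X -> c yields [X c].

L
X :: L
var :: L
var :: X :: L
var :: num :: L
var :: num :: X :: L
var :: num :: var :: L
var :: num :: var :: X
var :: num :: var :: var

[L [X var] :: [L [X num] :: [L [X var] :: [L [X var]]]]]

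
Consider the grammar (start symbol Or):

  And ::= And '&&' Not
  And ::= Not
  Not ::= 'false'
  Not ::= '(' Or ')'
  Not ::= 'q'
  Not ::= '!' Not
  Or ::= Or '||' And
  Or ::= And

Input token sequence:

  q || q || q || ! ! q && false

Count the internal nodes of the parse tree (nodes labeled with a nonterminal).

16

[Or [Or [Or [Or [And [Not q]]] || [And [Not q]]] || [And [Not q]]] || [And [And [Not ! [Not ! [Not q]]]] && [Not false]]]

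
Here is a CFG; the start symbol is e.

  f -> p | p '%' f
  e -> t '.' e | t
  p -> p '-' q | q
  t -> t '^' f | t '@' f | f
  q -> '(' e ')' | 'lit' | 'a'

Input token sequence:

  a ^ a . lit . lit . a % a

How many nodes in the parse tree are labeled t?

[e [t [t [f [p [q a]]]] ^ [f [p [q a]]]] . [e [t [f [p [q lit]]]] . [e [t [f [p [q lit]]]] . [e [t [f [p [q a]] % [f [p [q a]]]]]]]]]

5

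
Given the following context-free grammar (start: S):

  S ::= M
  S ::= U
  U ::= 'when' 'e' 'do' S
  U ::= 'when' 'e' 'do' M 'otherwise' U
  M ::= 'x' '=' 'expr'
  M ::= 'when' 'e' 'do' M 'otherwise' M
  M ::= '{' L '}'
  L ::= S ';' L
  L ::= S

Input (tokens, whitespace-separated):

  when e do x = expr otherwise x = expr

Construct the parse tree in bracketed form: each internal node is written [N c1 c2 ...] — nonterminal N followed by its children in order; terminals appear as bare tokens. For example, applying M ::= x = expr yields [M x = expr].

[S [M when e do [M x = expr] otherwise [M x = expr]]]

S
M
when e do M otherwise M
when e do x = expr otherwise M
when e do x = expr otherwise x = expr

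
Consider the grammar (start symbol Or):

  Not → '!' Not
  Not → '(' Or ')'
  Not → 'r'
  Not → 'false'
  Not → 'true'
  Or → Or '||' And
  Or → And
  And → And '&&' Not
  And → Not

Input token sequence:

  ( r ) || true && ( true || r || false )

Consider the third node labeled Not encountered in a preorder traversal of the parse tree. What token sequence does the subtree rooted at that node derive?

true

[Or [Or [And [Not ( [Or [And [Not r]]] )]]] || [And [And [Not true]] && [Not ( [Or [Or [Or [And [Not true]]] || [And [Not r]]] || [And [Not false]]] )]]]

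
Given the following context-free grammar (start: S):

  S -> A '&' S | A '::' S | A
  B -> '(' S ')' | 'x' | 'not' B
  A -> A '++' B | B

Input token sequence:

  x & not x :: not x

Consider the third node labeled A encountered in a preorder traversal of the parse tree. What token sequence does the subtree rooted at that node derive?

not x

[S [A [B x]] & [S [A [B not [B x]]] :: [S [A [B not [B x]]]]]]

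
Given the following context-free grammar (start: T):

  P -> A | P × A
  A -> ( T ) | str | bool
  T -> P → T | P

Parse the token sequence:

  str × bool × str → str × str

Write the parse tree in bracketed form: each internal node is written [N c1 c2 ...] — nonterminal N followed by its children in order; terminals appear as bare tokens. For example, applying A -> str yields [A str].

[T [P [P [P [A str]] × [A bool]] × [A str]] → [T [P [P [A str]] × [A str]]]]

T
P → T
P × A → T
P × A × A → T
A × A × A → T
str × A × A → T
str × bool × A → T
str × bool × str → T
str × bool × str → P
str × bool × str → P × A
str × bool × str → A × A
str × bool × str → str × A
str × bool × str → str × str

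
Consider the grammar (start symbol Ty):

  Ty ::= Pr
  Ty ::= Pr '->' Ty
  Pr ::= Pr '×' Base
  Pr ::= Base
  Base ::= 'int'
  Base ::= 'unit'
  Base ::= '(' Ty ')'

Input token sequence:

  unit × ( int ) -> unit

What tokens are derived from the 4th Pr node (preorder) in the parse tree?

[Ty [Pr [Pr [Base unit]] × [Base ( [Ty [Pr [Base int]]] )]] -> [Ty [Pr [Base unit]]]]

unit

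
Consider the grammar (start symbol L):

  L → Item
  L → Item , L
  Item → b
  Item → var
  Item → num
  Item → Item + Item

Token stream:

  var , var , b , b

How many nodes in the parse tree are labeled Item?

[L [Item var] , [L [Item var] , [L [Item b] , [L [Item b]]]]]

4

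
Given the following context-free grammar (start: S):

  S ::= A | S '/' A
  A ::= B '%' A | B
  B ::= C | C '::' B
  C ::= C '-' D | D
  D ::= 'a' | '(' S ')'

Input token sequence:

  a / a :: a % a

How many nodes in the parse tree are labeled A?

[S [S [A [B [C [D a]]]]] / [A [B [C [D a]] :: [B [C [D a]]]] % [A [B [C [D a]]]]]]

3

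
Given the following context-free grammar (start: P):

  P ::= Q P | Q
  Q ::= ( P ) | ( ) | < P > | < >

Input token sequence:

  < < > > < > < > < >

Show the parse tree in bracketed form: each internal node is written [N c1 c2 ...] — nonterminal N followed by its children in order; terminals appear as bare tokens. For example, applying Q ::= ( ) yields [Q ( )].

[P [Q < [P [Q < >]] >] [P [Q < >] [P [Q < >] [P [Q < >]]]]]

P
Q P
< P > P
< Q > P
< < > > P
< < > > Q P
< < > > < > P
< < > > < > Q P
< < > > < > < > P
< < > > < > < > Q
< < > > < > < > < >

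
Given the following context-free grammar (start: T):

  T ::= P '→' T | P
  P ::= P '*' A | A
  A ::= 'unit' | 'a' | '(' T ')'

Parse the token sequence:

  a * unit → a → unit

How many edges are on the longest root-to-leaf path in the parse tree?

[T [P [P [A a]] * [A unit]] → [T [P [A a]] → [T [P [A unit]]]]]

5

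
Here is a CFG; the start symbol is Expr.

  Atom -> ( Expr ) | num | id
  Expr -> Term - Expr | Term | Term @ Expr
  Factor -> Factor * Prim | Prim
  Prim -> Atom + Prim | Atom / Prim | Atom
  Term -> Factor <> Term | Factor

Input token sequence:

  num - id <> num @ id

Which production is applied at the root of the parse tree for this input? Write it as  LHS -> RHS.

Expr -> Term - Expr

[Expr [Term [Factor [Prim [Atom num]]]] - [Expr [Term [Factor [Prim [Atom id]]] <> [Term [Factor [Prim [Atom num]]]]] @ [Expr [Term [Factor [Prim [Atom id]]]]]]]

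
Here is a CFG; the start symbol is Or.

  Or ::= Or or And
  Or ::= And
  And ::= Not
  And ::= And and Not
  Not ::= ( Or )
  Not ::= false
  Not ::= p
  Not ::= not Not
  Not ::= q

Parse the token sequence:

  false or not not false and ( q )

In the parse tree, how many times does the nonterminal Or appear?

3

[Or [Or [And [Not false]]] or [And [And [Not not [Not not [Not false]]]] and [Not ( [Or [And [Not q]]] )]]]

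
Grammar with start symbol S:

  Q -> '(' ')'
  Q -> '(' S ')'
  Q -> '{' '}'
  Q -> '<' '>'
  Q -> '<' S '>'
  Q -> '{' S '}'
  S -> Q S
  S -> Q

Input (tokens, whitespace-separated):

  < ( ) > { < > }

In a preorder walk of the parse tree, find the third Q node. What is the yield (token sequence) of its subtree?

[S [Q < [S [Q ( )]] >] [S [Q { [S [Q < >]] }]]]

{ < > }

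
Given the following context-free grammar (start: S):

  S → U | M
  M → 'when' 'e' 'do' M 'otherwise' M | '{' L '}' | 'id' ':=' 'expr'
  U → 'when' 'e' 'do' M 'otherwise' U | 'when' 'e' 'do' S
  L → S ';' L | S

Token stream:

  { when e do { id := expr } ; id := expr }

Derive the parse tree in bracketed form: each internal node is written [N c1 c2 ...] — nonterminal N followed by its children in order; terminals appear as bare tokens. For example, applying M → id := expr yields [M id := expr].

[S [M { [L [S [U when e do [S [M { [L [S [M id := expr]]] }]]]] ; [L [S [M id := expr]]]] }]]

S
M
{ L }
{ S ; L }
{ U ; L }
{ when e do S ; L }
{ when e do M ; L }
{ when e do { L } ; L }
{ when e do { S } ; L }
{ when e do { M } ; L }
{ when e do { id := expr } ; L }
{ when e do { id := expr } ; S }
{ when e do { id := expr } ; M }
{ when e do { id := expr } ; id := expr }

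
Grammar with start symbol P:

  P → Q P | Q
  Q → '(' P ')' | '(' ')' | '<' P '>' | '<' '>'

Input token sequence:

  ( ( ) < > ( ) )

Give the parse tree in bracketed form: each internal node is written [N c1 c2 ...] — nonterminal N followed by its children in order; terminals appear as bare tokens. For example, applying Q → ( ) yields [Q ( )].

[P [Q ( [P [Q ( )] [P [Q < >] [P [Q ( )]]]] )]]

P
Q
( P )
( Q P )
( ( ) P )
( ( ) Q P )
( ( ) < > P )
( ( ) < > Q )
( ( ) < > ( ) )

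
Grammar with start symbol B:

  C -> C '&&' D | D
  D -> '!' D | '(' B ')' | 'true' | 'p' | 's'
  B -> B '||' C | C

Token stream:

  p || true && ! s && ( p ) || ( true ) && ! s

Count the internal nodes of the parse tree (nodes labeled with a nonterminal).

[B [B [B [C [D p]]] || [C [C [C [D true]] && [D ! [D s]]] && [D ( [B [C [D p]]] )]]] || [C [C [D ( [B [C [D true]]] )]] && [D ! [D s]]]]

23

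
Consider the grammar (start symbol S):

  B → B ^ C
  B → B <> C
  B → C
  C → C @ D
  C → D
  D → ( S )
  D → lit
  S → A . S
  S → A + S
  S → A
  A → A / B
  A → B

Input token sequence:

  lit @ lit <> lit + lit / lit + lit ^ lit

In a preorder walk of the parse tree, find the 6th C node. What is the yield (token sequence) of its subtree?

[S [A [B [B [C [C [D lit]] @ [D lit]]] <> [C [D lit]]]] + [S [A [A [B [C [D lit]]]] / [B [C [D lit]]]] + [S [A [B [B [C [D lit]]] ^ [C [D lit]]]]]]]

lit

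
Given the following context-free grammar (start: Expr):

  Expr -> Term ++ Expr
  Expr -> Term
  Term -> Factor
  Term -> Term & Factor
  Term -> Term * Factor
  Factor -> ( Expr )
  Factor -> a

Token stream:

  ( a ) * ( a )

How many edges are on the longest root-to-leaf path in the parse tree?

7

[Expr [Term [Term [Factor ( [Expr [Term [Factor a]]] )]] * [Factor ( [Expr [Term [Factor a]]] )]]]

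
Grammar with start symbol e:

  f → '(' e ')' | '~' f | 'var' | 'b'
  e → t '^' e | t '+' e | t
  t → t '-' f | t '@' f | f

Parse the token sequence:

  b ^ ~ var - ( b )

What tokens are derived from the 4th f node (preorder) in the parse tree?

[e [t [f b]] ^ [e [t [t [f ~ [f var]]] - [f ( [e [t [f b]]] )]]]]

( b )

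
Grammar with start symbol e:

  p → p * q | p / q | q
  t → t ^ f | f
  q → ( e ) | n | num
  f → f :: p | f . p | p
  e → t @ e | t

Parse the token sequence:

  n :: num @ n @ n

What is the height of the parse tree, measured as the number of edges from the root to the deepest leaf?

[e [t [f [f [p [q n]]] :: [p [q num]]]] @ [e [t [f [p [q n]]]] @ [e [t [f [p [q n]]]]]]]

7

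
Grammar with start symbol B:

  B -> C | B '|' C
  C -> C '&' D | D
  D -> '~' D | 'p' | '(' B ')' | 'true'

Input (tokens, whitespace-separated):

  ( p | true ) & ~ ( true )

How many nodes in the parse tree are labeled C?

5

[B [C [C [D ( [B [B [C [D p]]] | [C [D true]]] )]] & [D ~ [D ( [B [C [D true]]] )]]]]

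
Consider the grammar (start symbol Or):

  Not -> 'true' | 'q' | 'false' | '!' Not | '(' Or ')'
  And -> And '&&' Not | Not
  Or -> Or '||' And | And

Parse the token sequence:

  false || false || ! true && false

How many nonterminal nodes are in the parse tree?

[Or [Or [Or [And [Not false]]] || [And [Not false]]] || [And [And [Not ! [Not true]]] && [Not false]]]

12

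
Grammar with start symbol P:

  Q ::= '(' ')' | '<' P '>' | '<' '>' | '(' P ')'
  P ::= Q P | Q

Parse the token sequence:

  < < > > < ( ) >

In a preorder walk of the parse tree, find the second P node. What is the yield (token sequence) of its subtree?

[P [Q < [P [Q < >]] >] [P [Q < [P [Q ( )]] >]]]

< >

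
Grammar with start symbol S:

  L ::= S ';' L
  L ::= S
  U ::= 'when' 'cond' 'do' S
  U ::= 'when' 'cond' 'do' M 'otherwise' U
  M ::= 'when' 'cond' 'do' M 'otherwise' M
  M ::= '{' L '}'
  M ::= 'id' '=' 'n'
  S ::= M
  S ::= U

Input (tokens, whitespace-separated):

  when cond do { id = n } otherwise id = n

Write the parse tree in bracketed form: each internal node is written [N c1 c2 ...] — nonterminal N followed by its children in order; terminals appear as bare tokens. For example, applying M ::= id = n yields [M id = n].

S
M
when cond do M otherwise M
when cond do { L } otherwise M
when cond do { S } otherwise M
when cond do { M } otherwise M
when cond do { id = n } otherwise M
when cond do { id = n } otherwise id = n

[S [M when cond do [M { [L [S [M id = n]]] }] otherwise [M id = n]]]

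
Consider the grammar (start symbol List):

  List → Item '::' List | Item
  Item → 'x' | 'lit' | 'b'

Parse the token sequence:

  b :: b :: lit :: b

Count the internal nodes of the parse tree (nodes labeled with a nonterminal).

[List [Item b] :: [List [Item b] :: [List [Item lit] :: [List [Item b]]]]]

8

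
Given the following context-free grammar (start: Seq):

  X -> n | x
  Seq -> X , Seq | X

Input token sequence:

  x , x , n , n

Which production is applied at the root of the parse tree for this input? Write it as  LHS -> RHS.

Seq -> X , Seq

[Seq [X x] , [Seq [X x] , [Seq [X n] , [Seq [X n]]]]]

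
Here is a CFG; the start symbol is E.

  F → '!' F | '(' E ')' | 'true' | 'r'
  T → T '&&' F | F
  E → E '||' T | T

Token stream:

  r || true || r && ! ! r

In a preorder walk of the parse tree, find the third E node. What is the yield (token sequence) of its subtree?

[E [E [E [T [F r]]] || [T [F true]]] || [T [T [F r]] && [F ! [F ! [F r]]]]]

r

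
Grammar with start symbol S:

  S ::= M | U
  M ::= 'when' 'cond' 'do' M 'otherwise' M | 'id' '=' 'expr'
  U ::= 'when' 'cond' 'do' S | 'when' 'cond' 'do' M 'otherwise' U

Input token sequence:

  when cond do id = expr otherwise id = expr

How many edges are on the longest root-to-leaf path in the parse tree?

3

[S [M when cond do [M id = expr] otherwise [M id = expr]]]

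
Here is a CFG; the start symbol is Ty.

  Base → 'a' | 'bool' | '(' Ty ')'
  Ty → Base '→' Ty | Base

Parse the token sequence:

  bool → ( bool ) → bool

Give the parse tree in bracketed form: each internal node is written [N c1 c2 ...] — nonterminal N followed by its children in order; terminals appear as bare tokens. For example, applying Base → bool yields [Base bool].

[Ty [Base bool] → [Ty [Base ( [Ty [Base bool]] )] → [Ty [Base bool]]]]

Ty
Base → Ty
bool → Ty
bool → Base → Ty
bool → ( Ty ) → Ty
bool → ( Base ) → Ty
bool → ( bool ) → Ty
bool → ( bool ) → Base
bool → ( bool ) → bool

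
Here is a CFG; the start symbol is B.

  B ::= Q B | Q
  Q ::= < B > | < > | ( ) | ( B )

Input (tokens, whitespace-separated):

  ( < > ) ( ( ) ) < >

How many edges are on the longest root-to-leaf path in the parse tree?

5

[B [Q ( [B [Q < >]] )] [B [Q ( [B [Q ( )]] )] [B [Q < >]]]]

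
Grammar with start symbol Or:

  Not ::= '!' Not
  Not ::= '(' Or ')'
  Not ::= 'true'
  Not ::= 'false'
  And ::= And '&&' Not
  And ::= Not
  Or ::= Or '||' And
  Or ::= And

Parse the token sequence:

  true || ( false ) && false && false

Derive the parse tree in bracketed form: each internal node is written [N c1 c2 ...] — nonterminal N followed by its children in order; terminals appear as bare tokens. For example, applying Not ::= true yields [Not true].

Or
Or || And
And || And
Not || And
true || And
true || And && Not
true || And && Not && Not
true || Not && Not && Not
true || ( Or ) && Not && Not
true || ( And ) && Not && Not
true || ( Not ) && Not && Not
true || ( false ) && Not && Not
true || ( false ) && false && Not
true || ( false ) && false && false

[Or [Or [And [Not true]]] || [And [And [And [Not ( [Or [And [Not false]]] )]] && [Not false]] && [Not false]]]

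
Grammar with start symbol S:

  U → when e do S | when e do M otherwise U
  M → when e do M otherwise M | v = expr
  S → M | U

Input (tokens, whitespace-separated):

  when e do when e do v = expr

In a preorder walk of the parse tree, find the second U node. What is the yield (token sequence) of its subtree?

when e do v = expr

[S [U when e do [S [U when e do [S [M v = expr]]]]]]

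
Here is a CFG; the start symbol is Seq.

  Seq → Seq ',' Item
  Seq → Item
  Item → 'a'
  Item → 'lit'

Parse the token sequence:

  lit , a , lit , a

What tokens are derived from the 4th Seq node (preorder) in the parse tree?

[Seq [Seq [Seq [Seq [Item lit]] , [Item a]] , [Item lit]] , [Item a]]

lit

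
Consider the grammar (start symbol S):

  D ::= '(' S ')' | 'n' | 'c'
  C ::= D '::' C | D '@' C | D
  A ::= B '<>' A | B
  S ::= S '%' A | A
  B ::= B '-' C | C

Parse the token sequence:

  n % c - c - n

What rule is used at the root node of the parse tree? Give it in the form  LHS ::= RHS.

[S [S [A [B [C [D n]]]]] % [A [B [B [B [C [D c]]] - [C [D c]]] - [C [D n]]]]]

S ::= S '%' A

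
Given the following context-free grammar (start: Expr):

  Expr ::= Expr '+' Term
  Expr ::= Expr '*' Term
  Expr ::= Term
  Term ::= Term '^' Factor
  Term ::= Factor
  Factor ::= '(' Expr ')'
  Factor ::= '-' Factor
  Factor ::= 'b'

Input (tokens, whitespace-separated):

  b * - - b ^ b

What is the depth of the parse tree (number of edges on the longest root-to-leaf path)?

6

[Expr [Expr [Term [Factor b]]] * [Term [Term [Factor - [Factor - [Factor b]]]] ^ [Factor b]]]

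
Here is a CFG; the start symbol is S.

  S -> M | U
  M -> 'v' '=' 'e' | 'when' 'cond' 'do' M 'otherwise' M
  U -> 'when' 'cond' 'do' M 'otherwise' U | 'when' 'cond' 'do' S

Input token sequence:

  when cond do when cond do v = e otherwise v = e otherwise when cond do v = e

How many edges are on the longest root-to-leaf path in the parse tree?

[S [U when cond do [M when cond do [M v = e] otherwise [M v = e]] otherwise [U when cond do [S [M v = e]]]]]

5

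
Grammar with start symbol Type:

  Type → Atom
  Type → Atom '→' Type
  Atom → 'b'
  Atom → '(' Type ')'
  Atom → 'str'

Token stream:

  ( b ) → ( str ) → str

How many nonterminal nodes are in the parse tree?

10

[Type [Atom ( [Type [Atom b]] )] → [Type [Atom ( [Type [Atom str]] )] → [Type [Atom str]]]]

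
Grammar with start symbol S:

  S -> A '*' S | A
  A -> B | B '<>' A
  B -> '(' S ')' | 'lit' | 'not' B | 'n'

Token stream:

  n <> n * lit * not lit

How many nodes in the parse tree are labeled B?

5

[S [A [B n] <> [A [B n]]] * [S [A [B lit]] * [S [A [B not [B lit]]]]]]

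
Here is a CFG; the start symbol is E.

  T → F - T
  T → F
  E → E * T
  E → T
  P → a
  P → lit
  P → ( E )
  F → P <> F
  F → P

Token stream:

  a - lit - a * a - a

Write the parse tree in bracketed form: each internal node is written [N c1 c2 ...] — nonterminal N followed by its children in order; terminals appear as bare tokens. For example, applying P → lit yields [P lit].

[E [E [T [F [P a]] - [T [F [P lit]] - [T [F [P a]]]]]] * [T [F [P a]] - [T [F [P a]]]]]

E
E * T
T * T
F - T * T
P - T * T
a - T * T
a - F - T * T
a - P - T * T
a - lit - T * T
a - lit - F * T
a - lit - P * T
a - lit - a * T
a - lit - a * F - T
a - lit - a * P - T
a - lit - a * a - T
a - lit - a * a - F
a - lit - a * a - P
a - lit - a * a - a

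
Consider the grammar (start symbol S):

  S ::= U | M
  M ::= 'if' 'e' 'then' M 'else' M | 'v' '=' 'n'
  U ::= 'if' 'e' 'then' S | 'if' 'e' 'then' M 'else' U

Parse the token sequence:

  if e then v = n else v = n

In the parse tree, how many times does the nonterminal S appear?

[S [M if e then [M v = n] else [M v = n]]]

1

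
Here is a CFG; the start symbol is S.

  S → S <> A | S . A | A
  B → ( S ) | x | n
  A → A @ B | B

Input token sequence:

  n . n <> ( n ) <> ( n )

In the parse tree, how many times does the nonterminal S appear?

6

[S [S [S [S [A [B n]]] . [A [B n]]] <> [A [B ( [S [A [B n]]] )]]] <> [A [B ( [S [A [B n]]] )]]]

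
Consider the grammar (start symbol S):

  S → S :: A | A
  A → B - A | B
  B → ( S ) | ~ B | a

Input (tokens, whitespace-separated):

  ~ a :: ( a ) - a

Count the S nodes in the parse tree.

[S [S [A [B ~ [B a]]]] :: [A [B ( [S [A [B a]]] )] - [A [B a]]]]

3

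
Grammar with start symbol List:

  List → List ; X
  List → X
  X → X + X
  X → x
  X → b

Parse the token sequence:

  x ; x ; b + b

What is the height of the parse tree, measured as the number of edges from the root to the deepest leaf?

4

[List [List [List [X x]] ; [X x]] ; [X [X b] + [X b]]]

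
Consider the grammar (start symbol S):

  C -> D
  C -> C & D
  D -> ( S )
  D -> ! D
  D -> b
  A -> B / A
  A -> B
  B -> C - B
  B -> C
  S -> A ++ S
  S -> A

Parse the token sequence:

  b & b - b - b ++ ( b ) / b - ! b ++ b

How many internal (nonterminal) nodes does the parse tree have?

36

[S [A [B [C [C [D b]] & [D b]] - [B [C [D b]] - [B [C [D b]]]]]] ++ [S [A [B [C [D ( [S [A [B [C [D b]]]]] )]]] / [A [B [C [D b]] - [B [C [D ! [D b]]]]]]] ++ [S [A [B [C [D b]]]]]]]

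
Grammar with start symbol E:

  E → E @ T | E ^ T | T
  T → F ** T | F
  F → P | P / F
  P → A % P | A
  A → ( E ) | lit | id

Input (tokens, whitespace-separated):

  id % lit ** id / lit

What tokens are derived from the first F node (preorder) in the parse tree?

id % lit

[E [T [F [P [A id] % [P [A lit]]]] ** [T [F [P [A id]] / [F [P [A lit]]]]]]]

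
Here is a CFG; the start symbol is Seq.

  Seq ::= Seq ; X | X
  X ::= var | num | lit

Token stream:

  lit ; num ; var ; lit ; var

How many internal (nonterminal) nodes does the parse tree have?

[Seq [Seq [Seq [Seq [Seq [X lit]] ; [X num]] ; [X var]] ; [X lit]] ; [X var]]

10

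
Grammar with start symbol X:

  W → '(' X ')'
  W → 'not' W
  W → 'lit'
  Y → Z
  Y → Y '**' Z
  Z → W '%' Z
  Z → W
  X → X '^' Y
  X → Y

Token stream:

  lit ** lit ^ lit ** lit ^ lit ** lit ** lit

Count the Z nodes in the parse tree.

7

[X [X [X [Y [Y [Z [W lit]]] ** [Z [W lit]]]] ^ [Y [Y [Z [W lit]]] ** [Z [W lit]]]] ^ [Y [Y [Y [Z [W lit]]] ** [Z [W lit]]] ** [Z [W lit]]]]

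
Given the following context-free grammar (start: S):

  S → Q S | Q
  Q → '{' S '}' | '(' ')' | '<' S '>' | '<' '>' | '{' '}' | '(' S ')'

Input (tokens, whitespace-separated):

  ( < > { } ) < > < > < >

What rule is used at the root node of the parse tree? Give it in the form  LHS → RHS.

S → Q S

[S [Q ( [S [Q < >] [S [Q { }]]] )] [S [Q < >] [S [Q < >] [S [Q < >]]]]]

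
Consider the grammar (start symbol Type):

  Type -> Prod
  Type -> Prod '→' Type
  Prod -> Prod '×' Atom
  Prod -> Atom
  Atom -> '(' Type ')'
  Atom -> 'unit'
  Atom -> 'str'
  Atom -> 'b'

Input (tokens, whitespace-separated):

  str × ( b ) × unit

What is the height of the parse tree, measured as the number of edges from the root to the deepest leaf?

7

[Type [Prod [Prod [Prod [Atom str]] × [Atom ( [Type [Prod [Atom b]]] )]] × [Atom unit]]]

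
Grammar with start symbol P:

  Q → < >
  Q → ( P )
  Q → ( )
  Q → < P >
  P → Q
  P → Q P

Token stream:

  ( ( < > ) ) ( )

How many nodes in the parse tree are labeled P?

[P [Q ( [P [Q ( [P [Q < >]] )]] )] [P [Q ( )]]]

4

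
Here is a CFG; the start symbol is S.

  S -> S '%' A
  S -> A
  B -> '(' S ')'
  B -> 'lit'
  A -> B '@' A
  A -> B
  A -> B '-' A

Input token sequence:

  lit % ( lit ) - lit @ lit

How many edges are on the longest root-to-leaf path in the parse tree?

6

[S [S [A [B lit]]] % [A [B ( [S [A [B lit]]] )] - [A [B lit] @ [A [B lit]]]]]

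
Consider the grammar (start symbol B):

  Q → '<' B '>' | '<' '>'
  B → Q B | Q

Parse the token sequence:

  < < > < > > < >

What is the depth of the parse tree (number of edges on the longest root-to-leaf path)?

[B [Q < [B [Q < >] [B [Q < >]]] >] [B [Q < >]]]

5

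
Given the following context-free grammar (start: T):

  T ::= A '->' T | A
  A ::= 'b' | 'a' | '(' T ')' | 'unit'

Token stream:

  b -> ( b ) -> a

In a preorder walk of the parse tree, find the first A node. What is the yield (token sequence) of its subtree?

[T [A b] -> [T [A ( [T [A b]] )] -> [T [A a]]]]

b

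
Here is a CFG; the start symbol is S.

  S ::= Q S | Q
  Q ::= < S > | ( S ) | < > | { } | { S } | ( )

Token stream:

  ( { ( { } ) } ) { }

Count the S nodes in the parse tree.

[S [Q ( [S [Q { [S [Q ( [S [Q { }]] )]] }]] )] [S [Q { }]]]

5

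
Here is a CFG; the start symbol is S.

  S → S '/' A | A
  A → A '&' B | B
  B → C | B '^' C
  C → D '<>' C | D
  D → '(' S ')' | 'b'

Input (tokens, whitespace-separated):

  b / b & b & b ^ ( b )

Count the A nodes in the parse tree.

[S [S [A [B [C [D b]]]]] / [A [A [A [B [C [D b]]]] & [B [C [D b]]]] & [B [B [C [D b]]] ^ [C [D ( [S [A [B [C [D b]]]]] )]]]]]

5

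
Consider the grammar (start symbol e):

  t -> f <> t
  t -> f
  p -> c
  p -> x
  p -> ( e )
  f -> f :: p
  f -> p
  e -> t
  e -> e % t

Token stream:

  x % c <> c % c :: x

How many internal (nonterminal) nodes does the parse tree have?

17

[e [e [e [t [f [p x]]]] % [t [f [p c]] <> [t [f [p c]]]]] % [t [f [f [p c]] :: [p x]]]]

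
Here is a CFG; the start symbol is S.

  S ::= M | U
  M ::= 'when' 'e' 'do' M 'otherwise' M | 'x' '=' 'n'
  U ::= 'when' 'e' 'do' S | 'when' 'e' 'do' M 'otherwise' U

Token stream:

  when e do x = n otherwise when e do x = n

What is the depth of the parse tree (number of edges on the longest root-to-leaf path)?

5

[S [U when e do [M x = n] otherwise [U when e do [S [M x = n]]]]]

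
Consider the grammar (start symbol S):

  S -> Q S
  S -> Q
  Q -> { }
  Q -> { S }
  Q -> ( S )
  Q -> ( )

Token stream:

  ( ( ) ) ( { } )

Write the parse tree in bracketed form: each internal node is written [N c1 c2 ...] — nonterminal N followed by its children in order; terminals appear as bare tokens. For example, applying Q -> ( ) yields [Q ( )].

S
Q S
( S ) S
( Q ) S
( ( ) ) S
( ( ) ) Q
( ( ) ) ( S )
( ( ) ) ( Q )
( ( ) ) ( { } )

[S [Q ( [S [Q ( )]] )] [S [Q ( [S [Q { }]] )]]]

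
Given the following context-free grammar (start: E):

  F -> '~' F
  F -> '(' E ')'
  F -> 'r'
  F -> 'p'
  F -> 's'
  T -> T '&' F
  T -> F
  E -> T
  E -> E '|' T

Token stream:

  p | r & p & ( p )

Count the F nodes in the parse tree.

[E [E [T [F p]]] | [T [T [T [F r]] & [F p]] & [F ( [E [T [F p]]] )]]]

5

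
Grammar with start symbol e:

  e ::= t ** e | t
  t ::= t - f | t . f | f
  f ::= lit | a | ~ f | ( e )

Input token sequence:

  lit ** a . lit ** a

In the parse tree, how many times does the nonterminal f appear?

[e [t [f lit]] ** [e [t [t [f a]] . [f lit]] ** [e [t [f a]]]]]

4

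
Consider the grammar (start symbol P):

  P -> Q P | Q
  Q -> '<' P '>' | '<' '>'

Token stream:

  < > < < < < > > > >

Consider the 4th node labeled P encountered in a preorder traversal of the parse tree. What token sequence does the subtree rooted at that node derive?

[P [Q < >] [P [Q < [P [Q < [P [Q < [P [Q < >]] >]] >]] >]]]

< < > >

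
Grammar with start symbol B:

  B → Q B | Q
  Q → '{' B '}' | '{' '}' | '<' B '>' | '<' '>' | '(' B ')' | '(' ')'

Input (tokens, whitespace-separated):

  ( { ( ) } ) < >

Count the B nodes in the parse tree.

4

[B [Q ( [B [Q { [B [Q ( )]] }]] )] [B [Q < >]]]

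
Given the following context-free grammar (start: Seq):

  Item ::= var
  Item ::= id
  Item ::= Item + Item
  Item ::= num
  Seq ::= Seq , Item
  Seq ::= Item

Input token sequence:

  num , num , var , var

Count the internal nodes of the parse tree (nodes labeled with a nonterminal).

8

[Seq [Seq [Seq [Seq [Item num]] , [Item num]] , [Item var]] , [Item var]]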